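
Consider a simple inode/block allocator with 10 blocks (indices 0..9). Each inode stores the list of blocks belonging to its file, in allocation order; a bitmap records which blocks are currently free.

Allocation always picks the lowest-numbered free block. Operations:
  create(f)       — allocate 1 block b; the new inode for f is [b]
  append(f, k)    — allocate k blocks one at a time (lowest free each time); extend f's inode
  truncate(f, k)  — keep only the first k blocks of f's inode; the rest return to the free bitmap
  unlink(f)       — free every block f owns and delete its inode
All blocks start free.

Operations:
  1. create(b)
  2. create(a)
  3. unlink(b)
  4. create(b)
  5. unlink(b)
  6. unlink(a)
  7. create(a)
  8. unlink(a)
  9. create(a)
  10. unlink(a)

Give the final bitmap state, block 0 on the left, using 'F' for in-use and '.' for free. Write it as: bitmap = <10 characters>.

  1. create(b)  ⇒  F.........  {b→[0]}
  2. create(a)  ⇒  FF........  {a→[1]; b→[0]}
  3. unlink(b)  ⇒  .F........  {a→[1]}
  4. create(b)  ⇒  FF........  {a→[1]; b→[0]}
  5. unlink(b)  ⇒  .F........  {a→[1]}
  6. unlink(a)  ⇒  ..........  {}
  7. create(a)  ⇒  F.........  {a→[0]}
  8. unlink(a)  ⇒  ..........  {}
  9. create(a)  ⇒  F.........  {a→[0]}
  10. unlink(a)  ⇒  ..........  {}

bitmap = ..........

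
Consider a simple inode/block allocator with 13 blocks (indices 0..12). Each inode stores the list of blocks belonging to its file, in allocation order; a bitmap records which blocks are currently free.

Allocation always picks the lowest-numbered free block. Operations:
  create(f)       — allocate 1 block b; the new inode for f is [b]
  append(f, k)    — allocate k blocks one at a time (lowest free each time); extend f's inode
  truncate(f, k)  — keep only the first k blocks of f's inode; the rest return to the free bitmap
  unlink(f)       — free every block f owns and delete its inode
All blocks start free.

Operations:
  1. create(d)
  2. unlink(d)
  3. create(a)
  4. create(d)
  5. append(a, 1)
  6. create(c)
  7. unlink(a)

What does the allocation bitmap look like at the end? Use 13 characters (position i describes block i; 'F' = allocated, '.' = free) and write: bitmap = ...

after create(d) → d:[0]  free=[F............]
after unlink(d) →   free=[.............]
after create(a) → a:[0]  free=[F............]
after create(d) → a:[0], d:[1]  free=[FF...........]
after append(a, 1) → a:[0, 2], d:[1]  free=[FFF..........]
after create(c) → a:[0, 2], c:[3], d:[1]  free=[FFFF.........]
after unlink(a) → c:[3], d:[1]  free=[.F.F.........]

bitmap = .F.F.........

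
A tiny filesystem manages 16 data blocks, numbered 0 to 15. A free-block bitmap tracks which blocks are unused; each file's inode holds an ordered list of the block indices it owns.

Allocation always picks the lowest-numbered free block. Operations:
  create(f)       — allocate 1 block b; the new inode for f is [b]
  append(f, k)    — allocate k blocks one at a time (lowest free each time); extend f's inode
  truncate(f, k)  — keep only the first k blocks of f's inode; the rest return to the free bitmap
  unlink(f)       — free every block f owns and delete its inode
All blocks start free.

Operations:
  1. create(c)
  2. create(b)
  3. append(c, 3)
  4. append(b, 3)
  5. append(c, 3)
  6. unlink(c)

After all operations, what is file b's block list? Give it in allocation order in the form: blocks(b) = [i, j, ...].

create(c): bitmap=F............... | c=[0]
create(b): bitmap=FF.............. | b=[1] c=[0]
append(c, 3): bitmap=FFFFF........... | b=[1] c=[0, 2, 3, 4]
append(b, 3): bitmap=FFFFFFFF........ | b=[1, 5, 6, 7] c=[0, 2, 3, 4]
append(c, 3): bitmap=FFFFFFFFFFF..... | b=[1, 5, 6, 7] c=[0, 2, 3, 4, 8, 9, 10]
unlink(c): bitmap=.F...FFF........ | b=[1, 5, 6, 7]

blocks(b) = [1, 5, 6, 7]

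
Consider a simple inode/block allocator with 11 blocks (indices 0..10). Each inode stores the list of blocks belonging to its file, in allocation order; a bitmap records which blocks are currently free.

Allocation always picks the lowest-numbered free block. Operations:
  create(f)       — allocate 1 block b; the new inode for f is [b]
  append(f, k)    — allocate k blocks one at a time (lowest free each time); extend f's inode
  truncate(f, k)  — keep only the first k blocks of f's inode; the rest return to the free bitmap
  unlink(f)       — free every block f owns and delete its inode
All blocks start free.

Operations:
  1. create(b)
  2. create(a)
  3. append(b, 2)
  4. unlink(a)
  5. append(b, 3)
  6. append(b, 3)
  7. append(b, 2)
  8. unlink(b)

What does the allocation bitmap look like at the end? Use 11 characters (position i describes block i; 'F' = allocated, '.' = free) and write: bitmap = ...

create(b): bitmap=F.......... | b=[0]
create(a): bitmap=FF......... | a=[1] b=[0]
append(b, 2): bitmap=FFFF....... | a=[1] b=[0, 2, 3]
unlink(a): bitmap=F.FF....... | b=[0, 2, 3]
append(b, 3): bitmap=FFFFFF..... | b=[0, 2, 3, 1, 4, 5]
append(b, 3): bitmap=FFFFFFFFF.. | b=[0, 2, 3, 1, 4, 5, 6, 7, 8]
append(b, 2): bitmap=FFFFFFFFFFF | b=[0, 2, 3, 1, 4, 5, 6, 7, 8, 9, 10]
unlink(b): bitmap=........... | 

bitmap = ...........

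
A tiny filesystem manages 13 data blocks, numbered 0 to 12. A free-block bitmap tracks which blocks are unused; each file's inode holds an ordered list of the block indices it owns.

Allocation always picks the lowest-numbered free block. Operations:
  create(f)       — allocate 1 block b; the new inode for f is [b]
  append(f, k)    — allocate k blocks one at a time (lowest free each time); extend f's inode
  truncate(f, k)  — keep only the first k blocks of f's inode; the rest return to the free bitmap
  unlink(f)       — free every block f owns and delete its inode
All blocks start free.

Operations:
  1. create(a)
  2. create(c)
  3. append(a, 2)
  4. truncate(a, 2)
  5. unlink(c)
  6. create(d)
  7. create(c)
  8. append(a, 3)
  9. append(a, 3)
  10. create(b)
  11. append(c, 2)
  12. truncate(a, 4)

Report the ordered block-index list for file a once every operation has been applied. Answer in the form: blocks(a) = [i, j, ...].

after create(a) → a:[0]  free=[F............]
after create(c) → a:[0], c:[1]  free=[FF...........]
after append(a, 2) → a:[0, 2, 3], c:[1]  free=[FFFF.........]
after truncate(a, 2) → a:[0, 2], c:[1]  free=[FFF..........]
after unlink(c) → a:[0, 2]  free=[F.F..........]
after create(d) → a:[0, 2], d:[1]  free=[FFF..........]
after create(c) → a:[0, 2], c:[3], d:[1]  free=[FFFF.........]
after append(a, 3) → a:[0, 2, 4, 5, 6], c:[3], d:[1]  free=[FFFFFFF......]
after append(a, 3) → a:[0, 2, 4, 5, 6, 7, 8, 9], c:[3], d:[1]  free=[FFFFFFFFFF...]
after create(b) → a:[0, 2, 4, 5, 6, 7, 8, 9], b:[10], c:[3], d:[1]  free=[FFFFFFFFFFF..]
after append(c, 2) → a:[0, 2, 4, 5, 6, 7, 8, 9], b:[10], c:[3, 11, 12], d:[1]  free=[FFFFFFFFFFFFF]
after truncate(a, 4) → a:[0, 2, 4, 5], b:[10], c:[3, 11, 12], d:[1]  free=[FFFFFF....FFF]

blocks(a) = [0, 2, 4, 5]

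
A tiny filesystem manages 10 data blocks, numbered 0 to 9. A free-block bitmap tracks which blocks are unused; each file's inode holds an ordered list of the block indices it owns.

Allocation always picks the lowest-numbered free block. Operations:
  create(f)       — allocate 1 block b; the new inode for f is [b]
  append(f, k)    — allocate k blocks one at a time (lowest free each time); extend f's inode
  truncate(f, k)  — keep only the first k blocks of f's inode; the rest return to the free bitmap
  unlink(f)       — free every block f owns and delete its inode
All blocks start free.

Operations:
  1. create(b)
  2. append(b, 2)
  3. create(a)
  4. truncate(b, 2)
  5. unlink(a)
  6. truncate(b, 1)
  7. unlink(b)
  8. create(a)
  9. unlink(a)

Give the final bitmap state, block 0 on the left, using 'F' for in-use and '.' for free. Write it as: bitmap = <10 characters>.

after create(b) → b:[0]  free=[F.........]
after append(b, 2) → b:[0, 1, 2]  free=[FFF.......]
after create(a) → a:[3], b:[0, 1, 2]  free=[FFFF......]
after truncate(b, 2) → a:[3], b:[0, 1]  free=[FF.F......]
after unlink(a) → b:[0, 1]  free=[FF........]
after truncate(b, 1) → b:[0]  free=[F.........]
after unlink(b) →   free=[..........]
after create(a) → a:[0]  free=[F.........]
after unlink(a) →   free=[..........]

bitmap = ..........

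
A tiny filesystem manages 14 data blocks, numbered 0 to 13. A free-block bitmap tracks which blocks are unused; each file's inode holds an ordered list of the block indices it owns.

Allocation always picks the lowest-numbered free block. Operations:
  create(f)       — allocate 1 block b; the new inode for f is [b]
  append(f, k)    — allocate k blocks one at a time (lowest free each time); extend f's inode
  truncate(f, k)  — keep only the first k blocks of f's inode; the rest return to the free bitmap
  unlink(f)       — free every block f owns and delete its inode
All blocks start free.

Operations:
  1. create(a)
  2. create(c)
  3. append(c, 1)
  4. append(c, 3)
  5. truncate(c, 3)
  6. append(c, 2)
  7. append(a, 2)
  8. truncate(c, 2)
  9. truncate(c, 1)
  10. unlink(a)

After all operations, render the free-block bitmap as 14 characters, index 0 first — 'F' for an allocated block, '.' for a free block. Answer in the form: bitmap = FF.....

bitmap = .F............

after create(a) → a:[0]  free=[F.............]
after create(c) → a:[0], c:[1]  free=[FF............]
after append(c, 1) → a:[0], c:[1, 2]  free=[FFF...........]
after append(c, 3) → a:[0], c:[1, 2, 3, 4, 5]  free=[FFFFFF........]
after truncate(c, 3) → a:[0], c:[1, 2, 3]  free=[FFFF..........]
after append(c, 2) → a:[0], c:[1, 2, 3, 4, 5]  free=[FFFFFF........]
after append(a, 2) → a:[0, 6, 7], c:[1, 2, 3, 4, 5]  free=[FFFFFFFF......]
after truncate(c, 2) → a:[0, 6, 7], c:[1, 2]  free=[FFF...FF......]
after truncate(c, 1) → a:[0, 6, 7], c:[1]  free=[FF....FF......]
after unlink(a) → c:[1]  free=[.F............]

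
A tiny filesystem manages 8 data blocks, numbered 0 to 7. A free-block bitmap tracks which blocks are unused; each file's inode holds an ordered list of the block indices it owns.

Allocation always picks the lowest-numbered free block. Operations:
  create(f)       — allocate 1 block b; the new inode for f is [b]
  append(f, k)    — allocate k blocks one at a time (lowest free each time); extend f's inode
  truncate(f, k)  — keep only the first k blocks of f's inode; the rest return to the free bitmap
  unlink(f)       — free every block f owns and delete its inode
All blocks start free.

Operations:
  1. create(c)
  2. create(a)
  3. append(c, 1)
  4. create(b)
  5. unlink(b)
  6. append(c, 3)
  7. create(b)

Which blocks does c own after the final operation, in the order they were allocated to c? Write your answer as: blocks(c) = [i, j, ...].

after create(c) → c:[0]  free=[F.......]
after create(a) → a:[1], c:[0]  free=[FF......]
after append(c, 1) → a:[1], c:[0, 2]  free=[FFF.....]
after create(b) → a:[1], b:[3], c:[0, 2]  free=[FFFF....]
after unlink(b) → a:[1], c:[0, 2]  free=[FFF.....]
after append(c, 3) → a:[1], c:[0, 2, 3, 4, 5]  free=[FFFFFF..]
after create(b) → a:[1], b:[6], c:[0, 2, 3, 4, 5]  free=[FFFFFFF.]

blocks(c) = [0, 2, 3, 4, 5]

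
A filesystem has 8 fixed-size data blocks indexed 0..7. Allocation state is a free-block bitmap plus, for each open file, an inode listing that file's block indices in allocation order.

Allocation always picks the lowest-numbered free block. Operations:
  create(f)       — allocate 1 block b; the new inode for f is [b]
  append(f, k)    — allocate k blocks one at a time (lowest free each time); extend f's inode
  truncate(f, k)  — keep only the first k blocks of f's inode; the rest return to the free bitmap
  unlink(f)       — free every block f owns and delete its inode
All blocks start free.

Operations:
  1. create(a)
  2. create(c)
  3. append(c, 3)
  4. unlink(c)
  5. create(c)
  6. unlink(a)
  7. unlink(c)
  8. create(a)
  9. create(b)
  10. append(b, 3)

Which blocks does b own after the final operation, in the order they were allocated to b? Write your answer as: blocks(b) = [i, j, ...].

blocks(b) = [1, 2, 3, 4]

create(a): bitmap=F....... | a=[0]
create(c): bitmap=FF...... | a=[0] c=[1]
append(c, 3): bitmap=FFFFF... | a=[0] c=[1, 2, 3, 4]
unlink(c): bitmap=F....... | a=[0]
create(c): bitmap=FF...... | a=[0] c=[1]
unlink(a): bitmap=.F...... | c=[1]
unlink(c): bitmap=........ | 
create(a): bitmap=F....... | a=[0]
create(b): bitmap=FF...... | a=[0] b=[1]
append(b, 3): bitmap=FFFFF... | a=[0] b=[1, 2, 3, 4]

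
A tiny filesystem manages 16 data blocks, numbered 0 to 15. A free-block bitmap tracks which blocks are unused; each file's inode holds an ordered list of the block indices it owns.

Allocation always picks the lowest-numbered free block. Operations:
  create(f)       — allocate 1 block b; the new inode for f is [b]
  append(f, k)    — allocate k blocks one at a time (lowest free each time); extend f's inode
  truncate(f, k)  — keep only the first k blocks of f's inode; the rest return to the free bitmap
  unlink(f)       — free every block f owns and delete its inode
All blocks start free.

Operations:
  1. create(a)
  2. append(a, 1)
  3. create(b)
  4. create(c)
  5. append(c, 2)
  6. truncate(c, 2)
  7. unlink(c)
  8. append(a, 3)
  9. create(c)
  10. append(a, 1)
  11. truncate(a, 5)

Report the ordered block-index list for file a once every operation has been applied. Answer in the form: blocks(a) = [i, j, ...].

[1] create(a) — a=0 (map F...............)
[2] append(a, 1) — a=0,1 (map FF..............)
[3] create(b) — a=0,1 b=2 (map FFF.............)
[4] create(c) — a=0,1 b=2 c=3 (map FFFF............)
[5] append(c, 2) — a=0,1 b=2 c=3,4,5 (map FFFFFF..........)
[6] truncate(c, 2) — a=0,1 b=2 c=3,4 (map FFFFF...........)
[7] unlink(c) — a=0,1 b=2 (map FFF.............)
[8] append(a, 3) — a=0,1,3,4,5 b=2 (map FFFFFF..........)
[9] create(c) — a=0,1,3,4,5 b=2 c=6 (map FFFFFFF.........)
[10] append(a, 1) — a=0,1,3,4,5,7 b=2 c=6 (map FFFFFFFF........)
[11] truncate(a, 5) — a=0,1,3,4,5 b=2 c=6 (map FFFFFFF.........)

blocks(a) = [0, 1, 3, 4, 5]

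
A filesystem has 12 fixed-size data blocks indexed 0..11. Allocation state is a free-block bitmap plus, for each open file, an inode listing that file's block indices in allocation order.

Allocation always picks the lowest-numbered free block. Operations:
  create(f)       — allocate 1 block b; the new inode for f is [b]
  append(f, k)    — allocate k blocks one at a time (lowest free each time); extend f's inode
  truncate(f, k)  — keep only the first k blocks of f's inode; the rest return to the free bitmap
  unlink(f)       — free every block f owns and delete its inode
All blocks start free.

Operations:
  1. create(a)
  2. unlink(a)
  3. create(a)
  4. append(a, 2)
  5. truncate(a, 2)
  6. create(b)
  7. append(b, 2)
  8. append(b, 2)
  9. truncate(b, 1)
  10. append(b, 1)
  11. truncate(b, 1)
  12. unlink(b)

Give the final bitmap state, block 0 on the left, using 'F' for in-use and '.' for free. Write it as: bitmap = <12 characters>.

create(a): bitmap=F........... | a=[0]
unlink(a): bitmap=............ | 
create(a): bitmap=F........... | a=[0]
append(a, 2): bitmap=FFF......... | a=[0, 1, 2]
truncate(a, 2): bitmap=FF.......... | a=[0, 1]
create(b): bitmap=FFF......... | a=[0, 1] b=[2]
append(b, 2): bitmap=FFFFF....... | a=[0, 1] b=[2, 3, 4]
append(b, 2): bitmap=FFFFFFF..... | a=[0, 1] b=[2, 3, 4, 5, 6]
truncate(b, 1): bitmap=FFF......... | a=[0, 1] b=[2]
append(b, 1): bitmap=FFFF........ | a=[0, 1] b=[2, 3]
truncate(b, 1): bitmap=FFF......... | a=[0, 1] b=[2]
unlink(b): bitmap=FF.......... | a=[0, 1]

bitmap = FF..........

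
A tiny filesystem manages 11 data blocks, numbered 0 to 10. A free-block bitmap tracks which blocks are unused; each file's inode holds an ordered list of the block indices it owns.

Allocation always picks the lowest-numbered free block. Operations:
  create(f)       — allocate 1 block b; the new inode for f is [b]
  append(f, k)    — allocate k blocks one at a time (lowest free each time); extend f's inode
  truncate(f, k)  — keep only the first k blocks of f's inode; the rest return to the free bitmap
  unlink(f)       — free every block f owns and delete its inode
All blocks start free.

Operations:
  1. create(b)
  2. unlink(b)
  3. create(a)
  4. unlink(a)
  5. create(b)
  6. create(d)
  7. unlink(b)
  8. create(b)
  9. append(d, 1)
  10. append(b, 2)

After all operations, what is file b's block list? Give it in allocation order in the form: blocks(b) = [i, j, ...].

[1] create(b) — b=0 (map F..........)
[2] unlink(b) —  (map ...........)
[3] create(a) — a=0 (map F..........)
[4] unlink(a) —  (map ...........)
[5] create(b) — b=0 (map F..........)
[6] create(d) — b=0 d=1 (map FF.........)
[7] unlink(b) — d=1 (map .F.........)
[8] create(b) — b=0 d=1 (map FF.........)
[9] append(d, 1) — b=0 d=1,2 (map FFF........)
[10] append(b, 2) — b=0,3,4 d=1,2 (map FFFFF......)

blocks(b) = [0, 3, 4]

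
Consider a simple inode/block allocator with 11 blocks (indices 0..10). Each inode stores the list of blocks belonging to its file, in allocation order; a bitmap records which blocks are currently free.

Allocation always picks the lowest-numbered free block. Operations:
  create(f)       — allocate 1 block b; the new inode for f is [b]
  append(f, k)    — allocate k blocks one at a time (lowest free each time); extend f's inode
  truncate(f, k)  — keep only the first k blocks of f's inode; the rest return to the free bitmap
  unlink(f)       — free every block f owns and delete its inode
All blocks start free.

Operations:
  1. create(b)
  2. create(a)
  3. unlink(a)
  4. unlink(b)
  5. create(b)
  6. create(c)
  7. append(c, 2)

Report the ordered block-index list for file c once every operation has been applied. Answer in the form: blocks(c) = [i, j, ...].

blocks(c) = [1, 2, 3]

create(b): bitmap=F.......... | b=[0]
create(a): bitmap=FF......... | a=[1] b=[0]
unlink(a): bitmap=F.......... | b=[0]
unlink(b): bitmap=........... | 
create(b): bitmap=F.......... | b=[0]
create(c): bitmap=FF......... | b=[0] c=[1]
append(c, 2): bitmap=FFFF....... | b=[0] c=[1, 2, 3]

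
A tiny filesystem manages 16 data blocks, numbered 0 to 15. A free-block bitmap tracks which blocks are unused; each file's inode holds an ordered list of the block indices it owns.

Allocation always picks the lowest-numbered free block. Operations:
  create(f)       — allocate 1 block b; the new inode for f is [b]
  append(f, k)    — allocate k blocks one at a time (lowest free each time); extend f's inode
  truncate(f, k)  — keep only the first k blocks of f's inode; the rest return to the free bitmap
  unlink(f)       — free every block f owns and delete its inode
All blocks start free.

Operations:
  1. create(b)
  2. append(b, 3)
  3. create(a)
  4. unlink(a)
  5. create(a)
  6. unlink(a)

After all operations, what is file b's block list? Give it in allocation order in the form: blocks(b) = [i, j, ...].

blocks(b) = [0, 1, 2, 3]

  1. create(b)  ⇒  F...............  {b→[0]}
  2. append(b, 3)  ⇒  FFFF............  {b→[0, 1, 2, 3]}
  3. create(a)  ⇒  FFFFF...........  {a→[4]; b→[0, 1, 2, 3]}
  4. unlink(a)  ⇒  FFFF............  {b→[0, 1, 2, 3]}
  5. create(a)  ⇒  FFFFF...........  {a→[4]; b→[0, 1, 2, 3]}
  6. unlink(a)  ⇒  FFFF............  {b→[0, 1, 2, 3]}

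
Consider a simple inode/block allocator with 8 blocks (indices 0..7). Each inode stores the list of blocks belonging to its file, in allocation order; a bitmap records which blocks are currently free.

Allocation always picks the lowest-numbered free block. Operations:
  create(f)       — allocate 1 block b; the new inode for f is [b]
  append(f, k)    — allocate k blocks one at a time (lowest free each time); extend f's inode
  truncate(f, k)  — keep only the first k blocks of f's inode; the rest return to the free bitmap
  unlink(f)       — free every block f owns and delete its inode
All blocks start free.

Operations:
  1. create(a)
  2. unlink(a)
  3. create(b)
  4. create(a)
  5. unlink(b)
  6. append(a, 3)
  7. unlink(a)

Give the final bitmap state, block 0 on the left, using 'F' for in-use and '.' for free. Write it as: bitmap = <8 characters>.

[1] create(a) — a=0 (map F.......)
[2] unlink(a) —  (map ........)
[3] create(b) — b=0 (map F.......)
[4] create(a) — a=1 b=0 (map FF......)
[5] unlink(b) — a=1 (map .F......)
[6] append(a, 3) — a=1,0,2,3 (map FFFF....)
[7] unlink(a) —  (map ........)

bitmap = ........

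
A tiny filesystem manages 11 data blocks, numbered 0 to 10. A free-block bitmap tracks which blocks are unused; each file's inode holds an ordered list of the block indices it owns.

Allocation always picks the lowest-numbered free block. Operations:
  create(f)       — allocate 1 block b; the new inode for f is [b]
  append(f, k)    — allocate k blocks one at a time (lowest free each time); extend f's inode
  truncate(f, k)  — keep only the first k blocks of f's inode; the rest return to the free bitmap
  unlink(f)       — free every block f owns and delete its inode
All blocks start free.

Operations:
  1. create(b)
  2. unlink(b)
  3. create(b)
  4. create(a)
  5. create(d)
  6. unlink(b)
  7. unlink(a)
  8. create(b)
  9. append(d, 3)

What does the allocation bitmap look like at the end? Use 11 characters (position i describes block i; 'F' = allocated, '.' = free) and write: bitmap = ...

bitmap = FFFFF......

after create(b) → b:[0]  free=[F..........]
after unlink(b) →   free=[...........]
after create(b) → b:[0]  free=[F..........]
after create(a) → a:[1], b:[0]  free=[FF.........]
after create(d) → a:[1], b:[0], d:[2]  free=[FFF........]
after unlink(b) → a:[1], d:[2]  free=[.FF........]
after unlink(a) → d:[2]  free=[..F........]
after create(b) → b:[0], d:[2]  free=[F.F........]
after append(d, 3) → b:[0], d:[2, 1, 3, 4]  free=[FFFFF......]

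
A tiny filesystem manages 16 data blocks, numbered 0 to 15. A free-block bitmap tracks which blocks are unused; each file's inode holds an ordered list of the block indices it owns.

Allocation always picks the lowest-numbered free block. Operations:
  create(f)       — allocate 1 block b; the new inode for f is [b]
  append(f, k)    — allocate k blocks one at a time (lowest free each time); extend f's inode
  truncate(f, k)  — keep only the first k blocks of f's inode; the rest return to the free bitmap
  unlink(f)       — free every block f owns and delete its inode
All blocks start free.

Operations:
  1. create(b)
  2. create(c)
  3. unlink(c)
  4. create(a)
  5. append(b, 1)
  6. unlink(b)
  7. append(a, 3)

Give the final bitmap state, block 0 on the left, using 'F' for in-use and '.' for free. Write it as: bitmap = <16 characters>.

create(b): bitmap=F............... | b=[0]
create(c): bitmap=FF.............. | b=[0] c=[1]
unlink(c): bitmap=F............... | b=[0]
create(a): bitmap=FF.............. | a=[1] b=[0]
append(b, 1): bitmap=FFF............. | a=[1] b=[0, 2]
unlink(b): bitmap=.F.............. | a=[1]
append(a, 3): bitmap=FFFF............ | a=[1, 0, 2, 3]

bitmap = FFFF............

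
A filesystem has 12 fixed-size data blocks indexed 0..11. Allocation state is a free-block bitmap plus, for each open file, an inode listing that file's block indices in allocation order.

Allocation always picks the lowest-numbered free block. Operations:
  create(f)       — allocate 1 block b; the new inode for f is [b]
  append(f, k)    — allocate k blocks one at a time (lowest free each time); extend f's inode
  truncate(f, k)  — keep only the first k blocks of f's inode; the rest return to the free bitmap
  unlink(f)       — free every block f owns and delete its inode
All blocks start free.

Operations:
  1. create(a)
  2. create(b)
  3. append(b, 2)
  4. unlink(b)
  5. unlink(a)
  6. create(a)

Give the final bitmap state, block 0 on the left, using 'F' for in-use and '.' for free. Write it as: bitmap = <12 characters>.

  1. create(a)  ⇒  F...........  {a→[0]}
  2. create(b)  ⇒  FF..........  {a→[0]; b→[1]}
  3. append(b, 2)  ⇒  FFFF........  {a→[0]; b→[1, 2, 3]}
  4. unlink(b)  ⇒  F...........  {a→[0]}
  5. unlink(a)  ⇒  ............  {}
  6. create(a)  ⇒  F...........  {a→[0]}

bitmap = F...........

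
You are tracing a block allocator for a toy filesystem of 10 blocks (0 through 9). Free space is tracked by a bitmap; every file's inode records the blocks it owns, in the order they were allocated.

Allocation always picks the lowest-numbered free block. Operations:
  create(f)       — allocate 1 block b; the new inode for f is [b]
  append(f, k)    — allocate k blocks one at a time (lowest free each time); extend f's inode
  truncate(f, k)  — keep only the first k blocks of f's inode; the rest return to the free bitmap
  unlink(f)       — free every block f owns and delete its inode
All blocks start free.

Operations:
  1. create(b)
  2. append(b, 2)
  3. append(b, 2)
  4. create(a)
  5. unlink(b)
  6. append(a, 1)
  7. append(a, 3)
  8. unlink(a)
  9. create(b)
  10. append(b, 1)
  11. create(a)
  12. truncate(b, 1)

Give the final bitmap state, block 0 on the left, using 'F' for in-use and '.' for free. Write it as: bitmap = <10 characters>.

[1] create(b) — b=0 (map F.........)
[2] append(b, 2) — b=0,1,2 (map FFF.......)
[3] append(b, 2) — b=0,1,2,3,4 (map FFFFF.....)
[4] create(a) — a=5 b=0,1,2,3,4 (map FFFFFF....)
[5] unlink(b) — a=5 (map .....F....)
[6] append(a, 1) — a=5,0 (map F....F....)
[7] append(a, 3) — a=5,0,1,2,3 (map FFFF.F....)
[8] unlink(a) —  (map ..........)
[9] create(b) — b=0 (map F.........)
[10] append(b, 1) — b=0,1 (map FF........)
[11] create(a) — a=2 b=0,1 (map FFF.......)
[12] truncate(b, 1) — a=2 b=0 (map F.F.......)

bitmap = F.F.......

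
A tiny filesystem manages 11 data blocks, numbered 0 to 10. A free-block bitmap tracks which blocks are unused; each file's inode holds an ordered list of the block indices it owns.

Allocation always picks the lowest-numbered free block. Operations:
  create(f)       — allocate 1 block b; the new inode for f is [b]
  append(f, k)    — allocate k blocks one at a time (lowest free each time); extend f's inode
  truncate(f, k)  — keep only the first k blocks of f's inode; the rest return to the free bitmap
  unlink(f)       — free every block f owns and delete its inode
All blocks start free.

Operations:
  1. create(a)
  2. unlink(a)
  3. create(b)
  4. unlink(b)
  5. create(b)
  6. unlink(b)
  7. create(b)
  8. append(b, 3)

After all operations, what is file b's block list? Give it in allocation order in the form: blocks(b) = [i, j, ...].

blocks(b) = [0, 1, 2, 3]

  1. create(a)  ⇒  F..........  {a→[0]}
  2. unlink(a)  ⇒  ...........  {}
  3. create(b)  ⇒  F..........  {b→[0]}
  4. unlink(b)  ⇒  ...........  {}
  5. create(b)  ⇒  F..........  {b→[0]}
  6. unlink(b)  ⇒  ...........  {}
  7. create(b)  ⇒  F..........  {b→[0]}
  8. append(b, 3)  ⇒  FFFF.......  {b→[0, 1, 2, 3]}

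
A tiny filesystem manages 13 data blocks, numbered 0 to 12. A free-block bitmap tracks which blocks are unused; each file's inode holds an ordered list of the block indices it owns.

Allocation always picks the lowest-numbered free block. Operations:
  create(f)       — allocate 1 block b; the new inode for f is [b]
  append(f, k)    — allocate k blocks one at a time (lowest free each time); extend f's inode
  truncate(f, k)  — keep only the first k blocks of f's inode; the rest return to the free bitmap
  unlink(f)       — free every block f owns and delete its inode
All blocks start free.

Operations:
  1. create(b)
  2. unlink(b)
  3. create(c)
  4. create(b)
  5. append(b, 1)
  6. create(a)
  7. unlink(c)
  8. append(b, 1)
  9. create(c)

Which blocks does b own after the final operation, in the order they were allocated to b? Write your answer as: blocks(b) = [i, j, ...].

blocks(b) = [1, 2, 0]

after create(b) → b:[0]  free=[F............]
after unlink(b) →   free=[.............]
after create(c) → c:[0]  free=[F............]
after create(b) → b:[1], c:[0]  free=[FF...........]
after append(b, 1) → b:[1, 2], c:[0]  free=[FFF..........]
after create(a) → a:[3], b:[1, 2], c:[0]  free=[FFFF.........]
after unlink(c) → a:[3], b:[1, 2]  free=[.FFF.........]
after append(b, 1) → a:[3], b:[1, 2, 0]  free=[FFFF.........]
after create(c) → a:[3], b:[1, 2, 0], c:[4]  free=[FFFFF........]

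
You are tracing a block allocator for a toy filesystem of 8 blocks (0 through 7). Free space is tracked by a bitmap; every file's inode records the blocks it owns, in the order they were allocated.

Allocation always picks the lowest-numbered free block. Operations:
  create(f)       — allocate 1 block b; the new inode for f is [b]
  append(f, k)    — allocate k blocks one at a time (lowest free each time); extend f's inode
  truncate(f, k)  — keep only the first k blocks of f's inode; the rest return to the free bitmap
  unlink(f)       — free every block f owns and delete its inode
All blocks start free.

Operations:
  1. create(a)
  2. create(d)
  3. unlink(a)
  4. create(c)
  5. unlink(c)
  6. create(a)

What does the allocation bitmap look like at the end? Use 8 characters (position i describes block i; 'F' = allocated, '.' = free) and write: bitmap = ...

bitmap = FF......

create(a): bitmap=F....... | a=[0]
create(d): bitmap=FF...... | a=[0] d=[1]
unlink(a): bitmap=.F...... | d=[1]
create(c): bitmap=FF...... | c=[0] d=[1]
unlink(c): bitmap=.F...... | d=[1]
create(a): bitmap=FF...... | a=[0] d=[1]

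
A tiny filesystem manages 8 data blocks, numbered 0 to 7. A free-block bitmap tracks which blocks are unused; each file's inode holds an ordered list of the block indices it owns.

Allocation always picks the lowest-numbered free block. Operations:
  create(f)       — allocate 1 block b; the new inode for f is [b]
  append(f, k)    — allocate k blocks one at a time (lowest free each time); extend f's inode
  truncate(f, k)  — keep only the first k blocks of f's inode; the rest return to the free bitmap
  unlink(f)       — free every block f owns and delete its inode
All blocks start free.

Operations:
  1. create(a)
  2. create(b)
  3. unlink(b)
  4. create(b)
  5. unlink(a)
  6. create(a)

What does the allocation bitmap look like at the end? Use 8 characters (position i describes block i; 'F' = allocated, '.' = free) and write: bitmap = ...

after create(a) → a:[0]  free=[F.......]
after create(b) → a:[0], b:[1]  free=[FF......]
after unlink(b) → a:[0]  free=[F.......]
after create(b) → a:[0], b:[1]  free=[FF......]
after unlink(a) → b:[1]  free=[.F......]
after create(a) → a:[0], b:[1]  free=[FF......]

bitmap = FF......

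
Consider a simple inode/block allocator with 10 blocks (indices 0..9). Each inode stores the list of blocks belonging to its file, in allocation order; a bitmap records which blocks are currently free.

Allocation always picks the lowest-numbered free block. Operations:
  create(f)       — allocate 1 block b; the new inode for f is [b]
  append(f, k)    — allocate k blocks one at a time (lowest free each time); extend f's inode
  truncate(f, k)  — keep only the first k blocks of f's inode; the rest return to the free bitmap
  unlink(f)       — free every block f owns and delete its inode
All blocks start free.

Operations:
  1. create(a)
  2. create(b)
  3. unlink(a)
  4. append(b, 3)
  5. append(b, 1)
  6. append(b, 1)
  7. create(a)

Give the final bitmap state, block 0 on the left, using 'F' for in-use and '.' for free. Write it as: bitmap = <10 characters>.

create(a): bitmap=F......... | a=[0]
create(b): bitmap=FF........ | a=[0] b=[1]
unlink(a): bitmap=.F........ | b=[1]
append(b, 3): bitmap=FFFF...... | b=[1, 0, 2, 3]
append(b, 1): bitmap=FFFFF..... | b=[1, 0, 2, 3, 4]
append(b, 1): bitmap=FFFFFF.... | b=[1, 0, 2, 3, 4, 5]
create(a): bitmap=FFFFFFF... | a=[6] b=[1, 0, 2, 3, 4, 5]

bitmap = FFFFFFF...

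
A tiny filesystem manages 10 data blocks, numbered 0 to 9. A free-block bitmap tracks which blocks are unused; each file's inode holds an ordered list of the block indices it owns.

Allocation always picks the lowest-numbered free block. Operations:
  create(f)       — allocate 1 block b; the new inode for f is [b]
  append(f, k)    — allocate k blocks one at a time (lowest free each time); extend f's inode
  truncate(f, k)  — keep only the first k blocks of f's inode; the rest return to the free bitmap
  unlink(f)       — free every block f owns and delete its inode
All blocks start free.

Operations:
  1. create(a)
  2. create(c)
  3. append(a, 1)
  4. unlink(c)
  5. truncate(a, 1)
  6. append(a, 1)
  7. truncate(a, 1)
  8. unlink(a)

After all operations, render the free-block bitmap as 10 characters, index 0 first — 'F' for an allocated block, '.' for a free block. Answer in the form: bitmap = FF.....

  1. create(a)  ⇒  F.........  {a→[0]}
  2. create(c)  ⇒  FF........  {a→[0]; c→[1]}
  3. append(a, 1)  ⇒  FFF.......  {a→[0, 2]; c→[1]}
  4. unlink(c)  ⇒  F.F.......  {a→[0, 2]}
  5. truncate(a, 1)  ⇒  F.........  {a→[0]}
  6. append(a, 1)  ⇒  FF........  {a→[0, 1]}
  7. truncate(a, 1)  ⇒  F.........  {a→[0]}
  8. unlink(a)  ⇒  ..........  {}

bitmap = ..........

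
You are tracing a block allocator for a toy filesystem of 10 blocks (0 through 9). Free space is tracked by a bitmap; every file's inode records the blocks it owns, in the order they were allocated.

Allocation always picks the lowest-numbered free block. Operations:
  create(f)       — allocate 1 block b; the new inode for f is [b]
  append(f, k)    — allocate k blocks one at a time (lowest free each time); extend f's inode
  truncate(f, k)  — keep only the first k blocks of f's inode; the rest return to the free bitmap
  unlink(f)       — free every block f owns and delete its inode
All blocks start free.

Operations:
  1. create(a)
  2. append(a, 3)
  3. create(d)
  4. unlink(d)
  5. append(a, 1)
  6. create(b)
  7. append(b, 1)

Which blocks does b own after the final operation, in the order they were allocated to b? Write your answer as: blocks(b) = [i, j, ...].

  1. create(a)  ⇒  F.........  {a→[0]}
  2. append(a, 3)  ⇒  FFFF......  {a→[0, 1, 2, 3]}
  3. create(d)  ⇒  FFFFF.....  {a→[0, 1, 2, 3]; d→[4]}
  4. unlink(d)  ⇒  FFFF......  {a→[0, 1, 2, 3]}
  5. append(a, 1)  ⇒  FFFFF.....  {a→[0, 1, 2, 3, 4]}
  6. create(b)  ⇒  FFFFFF....  {a→[0, 1, 2, 3, 4]; b→[5]}
  7. append(b, 1)  ⇒  FFFFFFF...  {a→[0, 1, 2, 3, 4]; b→[5, 6]}

blocks(b) = [5, 6]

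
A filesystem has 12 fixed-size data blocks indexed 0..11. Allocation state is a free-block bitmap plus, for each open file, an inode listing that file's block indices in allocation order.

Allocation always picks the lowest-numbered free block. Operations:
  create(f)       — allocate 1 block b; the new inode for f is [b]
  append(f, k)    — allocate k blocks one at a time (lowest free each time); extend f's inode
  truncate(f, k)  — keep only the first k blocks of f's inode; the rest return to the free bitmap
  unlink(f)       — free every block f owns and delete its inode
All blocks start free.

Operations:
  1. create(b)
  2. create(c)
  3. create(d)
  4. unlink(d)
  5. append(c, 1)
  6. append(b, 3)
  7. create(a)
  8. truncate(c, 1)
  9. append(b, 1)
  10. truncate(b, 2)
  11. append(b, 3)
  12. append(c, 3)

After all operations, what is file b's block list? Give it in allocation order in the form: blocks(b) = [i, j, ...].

blocks(b) = [0, 3, 2, 4, 5]

create(b): bitmap=F........... | b=[0]
create(c): bitmap=FF.......... | b=[0] c=[1]
create(d): bitmap=FFF......... | b=[0] c=[1] d=[2]
unlink(d): bitmap=FF.......... | b=[0] c=[1]
append(c, 1): bitmap=FFF......... | b=[0] c=[1, 2]
append(b, 3): bitmap=FFFFFF...... | b=[0, 3, 4, 5] c=[1, 2]
create(a): bitmap=FFFFFFF..... | a=[6] b=[0, 3, 4, 5] c=[1, 2]
truncate(c, 1): bitmap=FF.FFFF..... | a=[6] b=[0, 3, 4, 5] c=[1]
append(b, 1): bitmap=FFFFFFF..... | a=[6] b=[0, 3, 4, 5, 2] c=[1]
truncate(b, 2): bitmap=FF.F..F..... | a=[6] b=[0, 3] c=[1]
append(b, 3): bitmap=FFFFFFF..... | a=[6] b=[0, 3, 2, 4, 5] c=[1]
append(c, 3): bitmap=FFFFFFFFFF.. | a=[6] b=[0, 3, 2, 4, 5] c=[1, 7, 8, 9]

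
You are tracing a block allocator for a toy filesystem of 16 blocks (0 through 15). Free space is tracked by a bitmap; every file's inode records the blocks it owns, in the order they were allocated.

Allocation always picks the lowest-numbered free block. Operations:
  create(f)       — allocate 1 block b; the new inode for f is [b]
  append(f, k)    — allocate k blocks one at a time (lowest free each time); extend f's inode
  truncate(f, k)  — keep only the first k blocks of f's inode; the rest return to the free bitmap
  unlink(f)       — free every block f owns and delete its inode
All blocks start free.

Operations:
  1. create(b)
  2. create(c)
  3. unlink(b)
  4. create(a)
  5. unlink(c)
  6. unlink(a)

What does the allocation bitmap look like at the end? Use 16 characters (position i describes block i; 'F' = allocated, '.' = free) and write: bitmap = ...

after create(b) → b:[0]  free=[F...............]
after create(c) → b:[0], c:[1]  free=[FF..............]
after unlink(b) → c:[1]  free=[.F..............]
after create(a) → a:[0], c:[1]  free=[FF..............]
after unlink(c) → a:[0]  free=[F...............]
after unlink(a) →   free=[................]

bitmap = ................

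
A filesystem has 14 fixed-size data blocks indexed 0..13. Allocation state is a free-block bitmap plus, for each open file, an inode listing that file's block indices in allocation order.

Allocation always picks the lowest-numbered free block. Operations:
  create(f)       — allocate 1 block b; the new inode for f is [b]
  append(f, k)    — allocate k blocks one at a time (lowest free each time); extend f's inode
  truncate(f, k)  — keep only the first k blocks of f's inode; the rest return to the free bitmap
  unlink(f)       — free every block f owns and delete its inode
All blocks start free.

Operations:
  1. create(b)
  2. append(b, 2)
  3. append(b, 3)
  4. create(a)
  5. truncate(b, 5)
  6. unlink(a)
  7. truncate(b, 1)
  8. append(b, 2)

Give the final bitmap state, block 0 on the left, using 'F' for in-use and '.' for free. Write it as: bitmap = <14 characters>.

  1. create(b)  ⇒  F.............  {b→[0]}
  2. append(b, 2)  ⇒  FFF...........  {b→[0, 1, 2]}
  3. append(b, 3)  ⇒  FFFFFF........  {b→[0, 1, 2, 3, 4, 5]}
  4. create(a)  ⇒  FFFFFFF.......  {a→[6]; b→[0, 1, 2, 3, 4, 5]}
  5. truncate(b, 5)  ⇒  FFFFF.F.......  {a→[6]; b→[0, 1, 2, 3, 4]}
  6. unlink(a)  ⇒  FFFFF.........  {b→[0, 1, 2, 3, 4]}
  7. truncate(b, 1)  ⇒  F.............  {b→[0]}
  8. append(b, 2)  ⇒  FFF...........  {b→[0, 1, 2]}

bitmap = FFF...........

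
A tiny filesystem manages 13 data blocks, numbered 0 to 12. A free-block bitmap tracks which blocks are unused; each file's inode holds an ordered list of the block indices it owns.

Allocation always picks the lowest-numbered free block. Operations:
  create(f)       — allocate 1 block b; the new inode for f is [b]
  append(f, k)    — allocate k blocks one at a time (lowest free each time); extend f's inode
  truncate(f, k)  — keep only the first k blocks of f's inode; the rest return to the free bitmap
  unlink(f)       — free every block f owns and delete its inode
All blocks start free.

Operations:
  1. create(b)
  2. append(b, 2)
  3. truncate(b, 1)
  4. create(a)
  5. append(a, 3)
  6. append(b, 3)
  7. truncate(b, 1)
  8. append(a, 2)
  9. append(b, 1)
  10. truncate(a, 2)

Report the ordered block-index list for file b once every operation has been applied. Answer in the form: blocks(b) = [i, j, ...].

[1] create(b) — b=0 (map F............)
[2] append(b, 2) — b=0,1,2 (map FFF..........)
[3] truncate(b, 1) — b=0 (map F............)
[4] create(a) — a=1 b=0 (map FF...........)
[5] append(a, 3) — a=1,2,3,4 b=0 (map FFFFF........)
[6] append(b, 3) — a=1,2,3,4 b=0,5,6,7 (map FFFFFFFF.....)
[7] truncate(b, 1) — a=1,2,3,4 b=0 (map FFFFF........)
[8] append(a, 2) — a=1,2,3,4,5,6 b=0 (map FFFFFFF......)
[9] append(b, 1) — a=1,2,3,4,5,6 b=0,7 (map FFFFFFFF.....)
[10] truncate(a, 2) — a=1,2 b=0,7 (map FFF....F.....)

blocks(b) = [0, 7]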